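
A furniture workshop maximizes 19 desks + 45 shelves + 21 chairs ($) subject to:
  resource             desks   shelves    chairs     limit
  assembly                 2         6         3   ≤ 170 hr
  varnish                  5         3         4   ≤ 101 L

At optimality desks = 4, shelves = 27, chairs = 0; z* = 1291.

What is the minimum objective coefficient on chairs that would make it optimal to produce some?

25

Both assembly and varnish are binding at x*.
From A_Bᵀ y = c: 2·y_assembly + 5·y_varnish = 19; 6·y_assembly + 3·y_varnish = 45.
→ y_assembly = 7 and y_varnish = 1.
chairs enters the basis when its profit ≥ yᵀa₃ = 7·3 + 1·4 = 25.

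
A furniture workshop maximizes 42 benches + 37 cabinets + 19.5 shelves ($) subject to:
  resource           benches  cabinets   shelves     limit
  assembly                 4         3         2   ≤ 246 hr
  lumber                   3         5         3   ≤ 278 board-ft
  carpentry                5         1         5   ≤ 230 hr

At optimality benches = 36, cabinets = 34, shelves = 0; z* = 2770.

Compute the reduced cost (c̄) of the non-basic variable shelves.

-4.5

Binding: assembly and lumber. Non-binding: carpentry (16 unused).
By complementary slackness, y = 0 for the non-binding constraint.
From A_Bᵀ y = c: 4·y_assembly + 3·y_lumber = 42; 3·y_assembly + 5·y_lumber = 37.
This yields shadow prices y_assembly = 9, y_lumber = 2.
Reduced cost of shelves: c₃ − yᵀa₃ = 19.5 − (9·2 + 2·3) = 19.5 − 24 = -4.5.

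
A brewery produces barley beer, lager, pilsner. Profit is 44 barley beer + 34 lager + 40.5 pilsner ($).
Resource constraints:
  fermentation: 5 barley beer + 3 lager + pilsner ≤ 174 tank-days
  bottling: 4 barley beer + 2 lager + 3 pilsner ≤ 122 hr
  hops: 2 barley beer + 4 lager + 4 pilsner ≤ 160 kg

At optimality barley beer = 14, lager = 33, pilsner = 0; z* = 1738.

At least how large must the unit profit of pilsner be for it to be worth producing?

43

Check each constraint at x*: fermentation 169/174 (slack 5); bottling 122/122 (tight); hops 160/160 (tight).
Slack constraints have shadow price 0 (complementary slackness).
The binding rows give the dual system: 4·y_bottling + 2·y_hops = 44 and 2·y_bottling + 4·y_hops = 34.
This yields shadow prices y_bottling = 9, y_hops = 4.
pilsner enters the basis when its profit ≥ yᵀa₃ = 9·3 + 4·4 = 43.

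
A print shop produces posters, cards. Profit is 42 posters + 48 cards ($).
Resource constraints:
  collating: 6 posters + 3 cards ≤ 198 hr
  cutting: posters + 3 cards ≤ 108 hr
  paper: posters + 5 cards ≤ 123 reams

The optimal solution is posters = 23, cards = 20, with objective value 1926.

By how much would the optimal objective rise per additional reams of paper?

At the optimum: collating uses 198 of 198 (binding); cutting uses 83 of 108 (slack = 25); paper uses 123 of 123 (binding).
Slack constraints have shadow price 0 (complementary slackness).
Dual feasibility on the basic columns requires 6·y_collating + 1·y_paper = 42, 3·y_collating + 5·y_paper = 48.
This yields shadow prices y_collating = 6, y_paper = 6.
Shadow price of paper = 6.

6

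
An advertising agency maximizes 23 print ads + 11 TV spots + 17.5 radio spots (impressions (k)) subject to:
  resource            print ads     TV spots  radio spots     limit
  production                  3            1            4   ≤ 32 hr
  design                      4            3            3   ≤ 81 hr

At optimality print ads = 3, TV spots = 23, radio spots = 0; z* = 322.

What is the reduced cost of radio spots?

Check each constraint at x*: production 32/32 (tight); design 81/81 (tight).
Dual feasibility on the basic columns requires 3·y_production + 4·y_design = 23, 1·y_production + 3·y_design = 11.
This yields shadow prices y_production = 5, y_design = 2.
Reduced cost of radio spots: c₃ − yᵀa₃ = 17.5 − (5·4 + 2·3) = 17.5 − 26 = -8.5.

-8.5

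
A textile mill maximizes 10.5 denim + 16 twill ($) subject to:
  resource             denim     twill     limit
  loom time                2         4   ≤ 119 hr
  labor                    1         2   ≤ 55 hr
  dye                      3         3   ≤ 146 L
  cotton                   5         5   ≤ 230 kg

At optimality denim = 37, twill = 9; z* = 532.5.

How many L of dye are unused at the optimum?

dye used = 3·37 + 3·9 = 138; slack = 146 − 138 = 8.

8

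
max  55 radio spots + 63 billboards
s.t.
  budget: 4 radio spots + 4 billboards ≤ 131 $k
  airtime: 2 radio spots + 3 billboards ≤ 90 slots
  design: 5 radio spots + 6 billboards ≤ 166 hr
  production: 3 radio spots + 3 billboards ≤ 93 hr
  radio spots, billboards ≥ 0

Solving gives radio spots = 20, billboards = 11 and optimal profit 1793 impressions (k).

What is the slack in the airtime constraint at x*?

airtime used = 2·20 + 3·11 = 73; slack = 90 − 73 = 17.

17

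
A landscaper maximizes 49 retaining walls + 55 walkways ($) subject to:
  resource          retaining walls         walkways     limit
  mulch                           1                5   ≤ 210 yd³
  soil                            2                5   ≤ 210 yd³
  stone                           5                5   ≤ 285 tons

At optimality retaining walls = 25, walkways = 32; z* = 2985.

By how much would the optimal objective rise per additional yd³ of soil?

2

Binding: soil and stone. Non-binding: mulch (25 unused).
Since mulch is not tight, its dual is 0.
From A_Bᵀ y = c: 2·y_soil + 5·y_stone = 49; 5·y_soil + 5·y_stone = 55.
Solving: y_soil = 2, y_stone = 9.
Shadow price of soil = 2.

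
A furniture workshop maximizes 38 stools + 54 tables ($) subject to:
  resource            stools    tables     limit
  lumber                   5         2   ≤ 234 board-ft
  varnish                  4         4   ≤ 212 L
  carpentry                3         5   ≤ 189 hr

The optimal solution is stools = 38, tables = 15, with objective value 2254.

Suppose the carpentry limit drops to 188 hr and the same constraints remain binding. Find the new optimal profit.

Binding: varnish and carpentry. Non-binding: lumber (14 unused).
By complementary slackness, y = 0 for the non-binding constraint.
The binding rows give the dual system: 4·y_varnish + 3·y_carpentry = 38 and 4·y_varnish + 5·y_carpentry = 54.
→ y_varnish = 3.5 and y_carpentry = 8.
Δz = y_carpentry·Δb = 8 × (-1) = -8, so new z* = 2254 − 8 = 2246.

2246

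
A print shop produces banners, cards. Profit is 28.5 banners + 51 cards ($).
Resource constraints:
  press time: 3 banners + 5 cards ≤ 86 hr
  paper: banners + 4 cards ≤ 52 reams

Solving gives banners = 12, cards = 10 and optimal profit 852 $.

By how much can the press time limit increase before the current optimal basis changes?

Binding constraints: press time, paper. The basis is B = [[3,5],[1,4]] with det 7.
Per unit increase in press time, x* moves by d = (0.5714, -0.1429).
The basis stays optimal until cards reaches 0; allowable increase = 70 hr.

70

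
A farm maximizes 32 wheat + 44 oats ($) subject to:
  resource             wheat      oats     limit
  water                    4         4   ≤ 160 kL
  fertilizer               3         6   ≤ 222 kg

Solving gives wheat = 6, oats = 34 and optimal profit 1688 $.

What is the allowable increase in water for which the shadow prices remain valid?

136

Binding constraints: water, fertilizer. The basis is B = [[4,4],[3,6]] with det 12.
Per unit increase in water, x* moves by d = (0.5, -0.25).
The basis stays optimal until oats reaches 0; allowable increase = 136 kL.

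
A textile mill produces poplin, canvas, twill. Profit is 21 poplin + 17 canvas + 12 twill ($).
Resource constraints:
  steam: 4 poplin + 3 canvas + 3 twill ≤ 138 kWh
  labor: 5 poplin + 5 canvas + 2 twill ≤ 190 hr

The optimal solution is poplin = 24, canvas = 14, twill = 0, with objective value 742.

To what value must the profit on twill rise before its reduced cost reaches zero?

At the optimum: steam uses 138 of 138 (binding); labor uses 190 of 190 (binding).
From A_Bᵀ y = c: 4·y_steam + 5·y_labor = 21; 3·y_steam + 5·y_labor = 17.
Solving: y_steam = 4, y_labor = 1.
twill enters the basis when its profit ≥ yᵀa₃ = 4·3 + 1·2 = 14.

14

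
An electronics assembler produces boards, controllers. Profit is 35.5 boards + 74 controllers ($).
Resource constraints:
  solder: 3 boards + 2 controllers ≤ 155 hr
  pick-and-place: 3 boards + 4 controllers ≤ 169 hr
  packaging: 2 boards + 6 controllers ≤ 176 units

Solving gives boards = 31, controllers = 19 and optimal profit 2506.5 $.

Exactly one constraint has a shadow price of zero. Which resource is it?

solder: 131/155 (slack 24)
pick-and-place: 169/169 (binding)
packaging: 176/176 (binding)
By complementary slackness, a constraint with positive slack has shadow price 0 → solder.

solder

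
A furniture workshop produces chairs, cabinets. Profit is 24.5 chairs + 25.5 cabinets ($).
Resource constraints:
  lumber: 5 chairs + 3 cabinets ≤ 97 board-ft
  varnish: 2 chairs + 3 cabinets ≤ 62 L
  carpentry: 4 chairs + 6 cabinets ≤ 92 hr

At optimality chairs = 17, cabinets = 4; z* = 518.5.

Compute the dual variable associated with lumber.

Check each constraint at x*: lumber 97/97 (tight); varnish 46/62 (slack 16); carpentry 92/92 (tight).
Since varnish is not tight, its dual is 0.
The binding rows give the dual system: 5·y_lumber + 4·y_carpentry = 24.5 and 3·y_lumber + 6·y_carpentry = 25.5.
→ y_lumber = 2.5 and y_carpentry = 3.
Shadow price of lumber = 2.5.

2.5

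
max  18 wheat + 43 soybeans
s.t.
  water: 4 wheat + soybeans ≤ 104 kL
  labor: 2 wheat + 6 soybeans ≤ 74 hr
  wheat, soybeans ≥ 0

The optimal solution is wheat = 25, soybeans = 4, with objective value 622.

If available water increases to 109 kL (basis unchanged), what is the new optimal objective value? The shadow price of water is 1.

627

Δb = 5, so new z* = 622 + (1)·(5) = 622 + 5 = 627.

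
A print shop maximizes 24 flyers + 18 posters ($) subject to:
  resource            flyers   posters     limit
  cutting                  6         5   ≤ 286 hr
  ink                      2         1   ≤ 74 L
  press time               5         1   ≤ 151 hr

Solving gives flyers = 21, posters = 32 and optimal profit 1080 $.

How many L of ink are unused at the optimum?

0

ink used = 2·21 + 1·32 = 74; slack = 74 − 74 = 0.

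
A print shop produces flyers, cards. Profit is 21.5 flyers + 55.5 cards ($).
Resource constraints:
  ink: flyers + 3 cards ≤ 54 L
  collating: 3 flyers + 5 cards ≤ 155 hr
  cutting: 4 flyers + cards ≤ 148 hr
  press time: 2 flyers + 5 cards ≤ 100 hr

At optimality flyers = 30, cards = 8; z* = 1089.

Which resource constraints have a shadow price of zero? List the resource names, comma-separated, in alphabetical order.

collating, cutting

ink: 54/54 (binding)
collating: 130/155 (slack 25)
cutting: 128/148 (slack 20)
press time: 100/100 (binding)
By complementary slackness, a constraint with positive slack has shadow price 0 → collating, cutting.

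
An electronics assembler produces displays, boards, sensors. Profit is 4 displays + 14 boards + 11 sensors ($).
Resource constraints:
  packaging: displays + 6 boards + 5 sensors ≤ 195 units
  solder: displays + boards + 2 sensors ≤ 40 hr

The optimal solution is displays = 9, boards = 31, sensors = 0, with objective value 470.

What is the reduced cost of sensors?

Both packaging and solder are binding at x*.
From A_Bᵀ y = c: 1·y_packaging + 1·y_solder = 4; 6·y_packaging + 1·y_solder = 14.
Solving: y_packaging = 2, y_solder = 2.
Reduced cost of sensors: c₃ − yᵀa₃ = 11 − (2·5 + 2·2) = 11 − 14 = -3.

-3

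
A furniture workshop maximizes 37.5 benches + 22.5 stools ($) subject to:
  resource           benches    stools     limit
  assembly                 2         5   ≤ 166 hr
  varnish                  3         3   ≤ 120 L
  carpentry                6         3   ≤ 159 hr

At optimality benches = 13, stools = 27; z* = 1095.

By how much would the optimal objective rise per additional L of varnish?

2.5

At the optimum: assembly uses 161 of 166 (slack = 5); varnish uses 120 of 120 (binding); carpentry uses 159 of 159 (binding).
Since assembly is not tight, its dual is 0.
Dual feasibility on the basic columns requires 3·y_varnish + 6·y_carpentry = 37.5, 3·y_varnish + 3·y_carpentry = 22.5.
This yields shadow prices y_varnish = 2.5, y_carpentry = 5.
Shadow price of varnish = 2.5.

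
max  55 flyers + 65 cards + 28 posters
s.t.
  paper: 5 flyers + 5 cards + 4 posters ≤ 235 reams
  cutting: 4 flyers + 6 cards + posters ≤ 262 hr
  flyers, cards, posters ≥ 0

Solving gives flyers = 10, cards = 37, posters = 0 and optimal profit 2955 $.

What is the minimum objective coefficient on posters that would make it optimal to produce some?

33

Both paper and cutting are binding at x*.
The binding rows give the dual system: 5·y_paper + 4·y_cutting = 55 and 5·y_paper + 6·y_cutting = 65.
Solving: y_paper = 7, y_cutting = 5.
posters enters the basis when its profit ≥ yᵀa₃ = 7·4 + 5·1 = 33.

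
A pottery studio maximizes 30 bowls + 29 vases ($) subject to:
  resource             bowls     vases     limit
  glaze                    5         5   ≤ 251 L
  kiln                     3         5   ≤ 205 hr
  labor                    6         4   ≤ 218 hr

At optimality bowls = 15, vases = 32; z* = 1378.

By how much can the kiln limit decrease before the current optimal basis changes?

Binding constraints: kiln, labor. The basis is B = [[3,5],[6,4]] with det -18.
Per unit decrease in kiln, x* moves by d = (0.2222, -0.3333).
The basis stays optimal until vases reaches 0; allowable decrease = 96 hr.

96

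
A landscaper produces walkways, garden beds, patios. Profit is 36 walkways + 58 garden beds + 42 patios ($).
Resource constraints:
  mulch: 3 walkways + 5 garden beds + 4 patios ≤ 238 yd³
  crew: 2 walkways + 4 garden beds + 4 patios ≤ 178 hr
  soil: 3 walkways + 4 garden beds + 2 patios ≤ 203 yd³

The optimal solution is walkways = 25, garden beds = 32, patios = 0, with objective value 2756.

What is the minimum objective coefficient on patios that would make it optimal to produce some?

44

Binding: crew and soil. Non-binding: mulch (3 unused).
By complementary slackness, y = 0 for the non-binding constraint.
Dual feasibility on the basic columns requires 2·y_crew + 3·y_soil = 36, 4·y_crew + 4·y_soil = 58.
→ y_crew = 7.5 and y_soil = 7.
patios enters the basis when its profit ≥ yᵀa₃ = 7.5·4 + 7·2 = 44.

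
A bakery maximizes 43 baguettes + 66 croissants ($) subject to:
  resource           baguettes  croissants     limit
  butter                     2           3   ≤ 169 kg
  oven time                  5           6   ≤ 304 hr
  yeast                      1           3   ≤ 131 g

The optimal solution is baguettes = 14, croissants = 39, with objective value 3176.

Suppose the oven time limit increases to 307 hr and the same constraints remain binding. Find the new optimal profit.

Check each constraint at x*: butter 145/169 (slack 24); oven time 304/304 (tight); yeast 131/131 (tight).
By complementary slackness, y = 0 for the non-binding constraint.
Dual feasibility on the basic columns requires 5·y_oven time + 1·y_yeast = 43, 6·y_oven time + 3·y_yeast = 66.
→ y_oven time = 7 and y_yeast = 8.
Δz = y_oven time·Δb = 7 × (3) = 21, so new z* = 3176 + 21 = 3197.

3197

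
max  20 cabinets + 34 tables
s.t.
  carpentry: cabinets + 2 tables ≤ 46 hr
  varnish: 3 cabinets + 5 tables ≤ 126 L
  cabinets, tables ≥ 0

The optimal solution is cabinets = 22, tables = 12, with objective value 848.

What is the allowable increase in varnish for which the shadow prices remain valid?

12

Binding constraints: carpentry, varnish. The basis is B = [[1,2],[3,5]] with det -1.
Per unit increase in varnish, x* moves by d = (2, -1).
The basis stays optimal until tables reaches 0; allowable increase = 12 L.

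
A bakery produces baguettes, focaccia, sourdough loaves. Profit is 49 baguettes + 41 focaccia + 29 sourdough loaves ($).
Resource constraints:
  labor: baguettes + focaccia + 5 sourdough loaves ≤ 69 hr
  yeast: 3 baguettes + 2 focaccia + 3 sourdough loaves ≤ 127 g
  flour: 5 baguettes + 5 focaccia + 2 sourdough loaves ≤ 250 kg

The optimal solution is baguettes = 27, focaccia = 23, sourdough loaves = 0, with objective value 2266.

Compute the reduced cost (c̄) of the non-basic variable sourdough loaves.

-5

Check each constraint at x*: labor 50/69 (slack 19); yeast 127/127 (tight); flour 250/250 (tight).
Since labor is not tight, its dual is 0.
Dual feasibility on the basic columns requires 3·y_yeast + 5·y_flour = 49, 2·y_yeast + 5·y_flour = 41.
→ y_yeast = 8 and y_flour = 5.
Reduced cost of sourdough loaves: c₃ − yᵀa₃ = 29 − (8·3 + 5·2) = 29 − 34 = -5.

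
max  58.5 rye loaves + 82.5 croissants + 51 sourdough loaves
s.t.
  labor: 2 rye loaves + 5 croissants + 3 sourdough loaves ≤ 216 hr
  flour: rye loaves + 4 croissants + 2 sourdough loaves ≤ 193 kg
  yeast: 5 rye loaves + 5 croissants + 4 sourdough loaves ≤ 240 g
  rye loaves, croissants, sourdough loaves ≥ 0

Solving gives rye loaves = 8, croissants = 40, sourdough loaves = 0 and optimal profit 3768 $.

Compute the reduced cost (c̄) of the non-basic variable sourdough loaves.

-7

Check each constraint at x*: labor 216/216 (tight); flour 168/193 (slack 25); yeast 240/240 (tight).
By complementary slackness, y = 0 for the non-binding constraint.
The binding rows give the dual system: 2·y_labor + 5·y_yeast = 58.5 and 5·y_labor + 5·y_yeast = 82.5.
Solving: y_labor = 8, y_yeast = 8.5.
Reduced cost of sourdough loaves: c₃ − yᵀa₃ = 51 − (8·3 + 8.5·4) = 51 − 58 = -7.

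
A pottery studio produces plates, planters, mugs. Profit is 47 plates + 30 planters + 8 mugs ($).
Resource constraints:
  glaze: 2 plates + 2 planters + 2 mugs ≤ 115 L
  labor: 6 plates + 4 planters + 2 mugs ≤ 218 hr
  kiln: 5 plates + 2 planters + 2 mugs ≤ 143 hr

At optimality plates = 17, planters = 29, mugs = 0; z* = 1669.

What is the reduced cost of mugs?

At the optimum: glaze uses 92 of 115 (slack = 23); labor uses 218 of 218 (binding); kiln uses 143 of 143 (binding).
By complementary slackness, y = 0 for the non-binding constraint.
Dual feasibility on the basic columns requires 6·y_labor + 5·y_kiln = 47, 4·y_labor + 2·y_kiln = 30.
Solving: y_labor = 7, y_kiln = 1.
Reduced cost of mugs: c₃ − yᵀa₃ = 8 − (7·2 + 1·2) = 8 − 16 = -8.

-8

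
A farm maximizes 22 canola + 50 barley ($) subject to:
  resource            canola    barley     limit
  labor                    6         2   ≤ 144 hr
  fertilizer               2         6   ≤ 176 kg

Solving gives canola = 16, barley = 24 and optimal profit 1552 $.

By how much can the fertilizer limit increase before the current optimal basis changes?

Binding constraints: labor, fertilizer. The basis is B = [[6,2],[2,6]] with det 32.
Per unit increase in fertilizer, x* moves by d = (-0.0625, 0.1875).
The basis stays optimal until canola reaches 0; allowable increase = 256 kg.

256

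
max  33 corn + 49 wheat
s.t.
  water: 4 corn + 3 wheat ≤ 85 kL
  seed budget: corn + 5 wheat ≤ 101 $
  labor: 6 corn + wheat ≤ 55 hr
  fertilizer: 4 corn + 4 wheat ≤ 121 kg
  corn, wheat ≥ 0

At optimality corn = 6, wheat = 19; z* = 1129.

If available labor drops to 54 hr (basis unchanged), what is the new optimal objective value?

At the optimum: water uses 81 of 85 (slack = 4); seed budget uses 101 of 101 (binding); labor uses 55 of 55 (binding); fertilizer uses 100 of 121 (slack = 21).
Slack constraints have shadow price 0 (complementary slackness).
Dual feasibility on the basic columns requires 1·y_seed budget + 6·y_labor = 33, 5·y_seed budget + 1·y_labor = 49.
This yields shadow prices y_seed budget = 9, y_labor = 4.
Δz = y_labor·Δb = 4 × (-1) = -4, so new z* = 1129 − 4 = 1125.

1125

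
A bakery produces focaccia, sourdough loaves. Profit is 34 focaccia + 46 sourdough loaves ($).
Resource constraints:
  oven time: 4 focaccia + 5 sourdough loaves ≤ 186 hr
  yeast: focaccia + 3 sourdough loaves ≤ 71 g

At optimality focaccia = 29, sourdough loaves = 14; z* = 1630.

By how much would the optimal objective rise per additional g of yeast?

2

Both oven time and yeast are binding at x*.
Dual feasibility on the basic columns requires 4·y_oven time + 1·y_yeast = 34, 5·y_oven time + 3·y_yeast = 46.
Solving: y_oven time = 8, y_yeast = 2.
Shadow price of yeast = 2.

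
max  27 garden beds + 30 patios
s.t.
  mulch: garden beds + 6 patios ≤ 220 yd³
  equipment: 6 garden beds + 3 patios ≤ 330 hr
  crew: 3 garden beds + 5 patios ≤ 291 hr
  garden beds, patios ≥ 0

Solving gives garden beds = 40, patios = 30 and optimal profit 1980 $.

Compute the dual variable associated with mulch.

3

Check each constraint at x*: mulch 220/220 (tight); equipment 330/330 (tight); crew 270/291 (slack 21).
Slack constraints have shadow price 0 (complementary slackness).
From A_Bᵀ y = c: 1·y_mulch + 6·y_equipment = 27; 6·y_mulch + 3·y_equipment = 30.
This yields shadow prices y_mulch = 3, y_equipment = 4.
Shadow price of mulch = 3.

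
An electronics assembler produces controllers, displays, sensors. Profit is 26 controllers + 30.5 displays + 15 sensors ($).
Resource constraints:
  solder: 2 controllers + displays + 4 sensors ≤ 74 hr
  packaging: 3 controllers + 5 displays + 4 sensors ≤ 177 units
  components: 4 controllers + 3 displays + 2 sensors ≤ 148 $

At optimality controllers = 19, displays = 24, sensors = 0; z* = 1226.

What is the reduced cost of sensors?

Binding: packaging and components. Non-binding: solder (12 unused).
Slack constraints have shadow price 0 (complementary slackness).
Dual feasibility on the basic columns requires 3·y_packaging + 4·y_components = 26, 5·y_packaging + 3·y_components = 30.5.
→ y_packaging = 4 and y_components = 3.5.
Reduced cost of sensors: c₃ − yᵀa₃ = 15 − (4·4 + 3.5·2) = 15 − 23 = -8.

-8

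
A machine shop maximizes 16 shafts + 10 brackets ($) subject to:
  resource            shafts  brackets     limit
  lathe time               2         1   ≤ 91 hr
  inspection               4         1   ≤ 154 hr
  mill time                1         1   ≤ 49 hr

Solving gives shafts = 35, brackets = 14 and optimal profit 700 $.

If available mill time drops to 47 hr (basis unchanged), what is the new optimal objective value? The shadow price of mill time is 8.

684

Δb = -2, so new z* = 700 + (8)·(-2) = 700 − 16 = 684.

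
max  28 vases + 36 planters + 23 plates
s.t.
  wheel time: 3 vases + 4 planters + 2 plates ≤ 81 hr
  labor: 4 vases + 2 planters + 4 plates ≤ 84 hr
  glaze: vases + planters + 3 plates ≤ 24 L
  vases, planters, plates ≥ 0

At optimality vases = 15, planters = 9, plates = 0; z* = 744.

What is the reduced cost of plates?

Check each constraint at x*: wheel time 81/81 (tight); labor 78/84 (slack 6); glaze 24/24 (tight).
Since labor is not tight, its dual is 0.
From A_Bᵀ y = c: 3·y_wheel time + 1·y_glaze = 28; 4·y_wheel time + 1·y_glaze = 36.
This yields shadow prices y_wheel time = 8, y_glaze = 4.
Reduced cost of plates: c₃ − yᵀa₃ = 23 − (8·2 + 4·3) = 23 − 28 = -5.

-5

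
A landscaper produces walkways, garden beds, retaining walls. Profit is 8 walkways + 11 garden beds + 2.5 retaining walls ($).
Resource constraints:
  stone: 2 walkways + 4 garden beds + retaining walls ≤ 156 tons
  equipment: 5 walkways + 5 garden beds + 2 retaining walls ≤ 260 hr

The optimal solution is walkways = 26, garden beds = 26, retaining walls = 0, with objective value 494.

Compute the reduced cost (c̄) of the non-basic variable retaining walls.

-1

Check each constraint at x*: stone 156/156 (tight); equipment 260/260 (tight).
The binding rows give the dual system: 2·y_stone + 5·y_equipment = 8 and 4·y_stone + 5·y_equipment = 11.
→ y_stone = 1.5 and y_equipment = 1.
Reduced cost of retaining walls: c₃ − yᵀa₃ = 2.5 − (1.5·1 + 1·2) = 2.5 − 3.5 = -1.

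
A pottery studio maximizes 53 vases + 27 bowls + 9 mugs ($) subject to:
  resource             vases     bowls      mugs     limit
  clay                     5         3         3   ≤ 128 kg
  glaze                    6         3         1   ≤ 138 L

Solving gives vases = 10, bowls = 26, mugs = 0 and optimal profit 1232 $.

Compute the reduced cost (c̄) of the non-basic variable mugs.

-2

At the optimum: clay uses 128 of 128 (binding); glaze uses 138 of 138 (binding).
From A_Bᵀ y = c: 5·y_clay + 6·y_glaze = 53; 3·y_clay + 3·y_glaze = 27.
→ y_clay = 1 and y_glaze = 8.
Reduced cost of mugs: c₃ − yᵀa₃ = 9 − (1·3 + 8·1) = 9 − 11 = -2.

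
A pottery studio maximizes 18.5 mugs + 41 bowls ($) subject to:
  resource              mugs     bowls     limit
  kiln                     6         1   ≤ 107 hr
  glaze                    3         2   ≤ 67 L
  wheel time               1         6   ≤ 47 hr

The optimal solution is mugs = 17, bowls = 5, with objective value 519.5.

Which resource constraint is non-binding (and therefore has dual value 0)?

glaze

kiln: 107/107 (binding)
glaze: 61/67 (slack 6)
wheel time: 47/47 (binding)
By complementary slackness, a constraint with positive slack has shadow price 0 → glaze.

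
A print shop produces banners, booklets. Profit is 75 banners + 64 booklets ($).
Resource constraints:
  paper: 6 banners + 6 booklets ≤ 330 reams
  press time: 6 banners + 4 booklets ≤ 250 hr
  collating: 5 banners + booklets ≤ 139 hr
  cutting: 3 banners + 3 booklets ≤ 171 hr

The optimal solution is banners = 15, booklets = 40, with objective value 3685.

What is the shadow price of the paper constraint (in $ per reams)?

At the optimum: paper uses 330 of 330 (binding); press time uses 250 of 250 (binding); collating uses 115 of 139 (slack = 24); cutting uses 165 of 171 (slack = 6).
By complementary slackness, y = 0 for the non-binding constraints.
From A_Bᵀ y = c: 6·y_paper + 6·y_press time = 75; 6·y_paper + 4·y_press time = 64.
Solving: y_paper = 7, y_press time = 5.5.
Shadow price of paper = 7.

7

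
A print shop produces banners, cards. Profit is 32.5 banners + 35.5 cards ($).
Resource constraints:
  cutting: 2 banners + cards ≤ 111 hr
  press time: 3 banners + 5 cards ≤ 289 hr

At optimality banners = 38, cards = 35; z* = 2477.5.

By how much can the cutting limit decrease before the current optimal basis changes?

53.2

Binding constraints: cutting, press time. The basis is B = [[2,1],[3,5]] with det 7.
Per unit decrease in cutting, x* moves by d = (-0.7143, 0.4286).
The basis stays optimal until banners reaches 0; allowable decrease = 53.2 hr.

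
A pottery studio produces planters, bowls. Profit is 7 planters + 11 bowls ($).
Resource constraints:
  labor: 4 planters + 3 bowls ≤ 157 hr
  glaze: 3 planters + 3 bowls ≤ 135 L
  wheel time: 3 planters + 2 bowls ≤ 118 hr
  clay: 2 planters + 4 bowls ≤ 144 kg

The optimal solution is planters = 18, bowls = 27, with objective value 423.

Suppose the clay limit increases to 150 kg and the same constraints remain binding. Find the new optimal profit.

435

Check each constraint at x*: labor 153/157 (slack 4); glaze 135/135 (tight); wheel time 108/118 (slack 10); clay 144/144 (tight).
Since labor, wheel time are not tight, their duals are 0.
From A_Bᵀ y = c: 3·y_glaze + 2·y_clay = 7; 3·y_glaze + 4·y_clay = 11.
→ y_glaze = 1 and y_clay = 2.
Δz = y_clay·Δb = 2 × (6) = 12, so new z* = 423 + 12 = 435.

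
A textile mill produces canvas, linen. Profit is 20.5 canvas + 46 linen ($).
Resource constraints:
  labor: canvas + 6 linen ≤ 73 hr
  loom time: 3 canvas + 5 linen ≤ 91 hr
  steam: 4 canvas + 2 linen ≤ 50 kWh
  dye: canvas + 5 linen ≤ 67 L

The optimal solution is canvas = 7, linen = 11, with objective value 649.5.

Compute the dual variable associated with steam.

3.5

At the optimum: labor uses 73 of 73 (binding); loom time uses 76 of 91 (slack = 15); steam uses 50 of 50 (binding); dye uses 62 of 67 (slack = 5).
Since loom time, dye are not tight, their duals are 0.
Dual feasibility on the basic columns requires 1·y_labor + 4·y_steam = 20.5, 6·y_labor + 2·y_steam = 46.
→ y_labor = 6.5 and y_steam = 3.5.
Shadow price of steam = 3.5.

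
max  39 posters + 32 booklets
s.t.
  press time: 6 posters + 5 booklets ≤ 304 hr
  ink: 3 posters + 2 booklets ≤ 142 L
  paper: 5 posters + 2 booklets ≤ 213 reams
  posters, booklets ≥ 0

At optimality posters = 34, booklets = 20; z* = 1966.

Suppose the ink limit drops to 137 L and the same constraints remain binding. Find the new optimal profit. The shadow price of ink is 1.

Δb = -5, so new z* = 1966 + (1)·(-5) = 1966 − 5 = 1961.

1961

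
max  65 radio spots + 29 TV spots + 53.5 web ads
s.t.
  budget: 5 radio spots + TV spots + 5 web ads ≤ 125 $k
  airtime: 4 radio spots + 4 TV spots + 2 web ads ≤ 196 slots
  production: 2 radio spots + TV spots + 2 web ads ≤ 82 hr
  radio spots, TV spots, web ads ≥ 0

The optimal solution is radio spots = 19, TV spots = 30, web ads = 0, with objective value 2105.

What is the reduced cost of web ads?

Binding: budget and airtime. Non-binding: production (14 unused).
Since production is not tight, its dual is 0.
The binding rows give the dual system: 5·y_budget + 4·y_airtime = 65 and 1·y_budget + 4·y_airtime = 29.
→ y_budget = 9 and y_airtime = 5.
Reduced cost of web ads: c₃ − yᵀa₃ = 53.5 − (9·5 + 5·2) = 53.5 − 55 = -1.5.

-1.5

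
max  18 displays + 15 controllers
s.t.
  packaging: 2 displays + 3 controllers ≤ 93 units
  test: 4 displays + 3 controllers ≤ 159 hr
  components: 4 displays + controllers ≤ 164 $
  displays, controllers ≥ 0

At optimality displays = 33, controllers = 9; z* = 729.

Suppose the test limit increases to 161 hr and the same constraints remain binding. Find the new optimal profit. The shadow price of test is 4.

Δb = 2, so new z* = 729 + (4)·(2) = 729 + 8 = 737.

737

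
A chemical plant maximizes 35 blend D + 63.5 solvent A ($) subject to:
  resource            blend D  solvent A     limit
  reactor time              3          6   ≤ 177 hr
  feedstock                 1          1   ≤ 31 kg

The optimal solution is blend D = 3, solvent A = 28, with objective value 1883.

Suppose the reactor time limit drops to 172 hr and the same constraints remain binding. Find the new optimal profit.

Both reactor time and feedstock are binding at x*.
The binding rows give the dual system: 3·y_reactor time + 1·y_feedstock = 35 and 6·y_reactor time + 1·y_feedstock = 63.5.
Solving: y_reactor time = 9.5, y_feedstock = 6.5.
Δz = y_reactor time·Δb = 9.5 × (-5) = -47.5, so new z* = 1883 − 47.5 = 1835.5.

1835.5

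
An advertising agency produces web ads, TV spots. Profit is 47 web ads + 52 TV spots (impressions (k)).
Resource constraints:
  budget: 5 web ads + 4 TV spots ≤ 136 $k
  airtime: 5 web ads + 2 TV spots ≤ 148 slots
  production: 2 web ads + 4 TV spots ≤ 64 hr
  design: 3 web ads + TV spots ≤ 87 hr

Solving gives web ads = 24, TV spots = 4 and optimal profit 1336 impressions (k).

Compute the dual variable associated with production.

6

Binding: budget and production. Non-binding: airtime (20 unused), design (11 unused).
Since airtime, design are not tight, their duals are 0.
From A_Bᵀ y = c: 5·y_budget + 2·y_production = 47; 4·y_budget + 4·y_production = 52.
→ y_budget = 7 and y_production = 6.
Shadow price of production = 6.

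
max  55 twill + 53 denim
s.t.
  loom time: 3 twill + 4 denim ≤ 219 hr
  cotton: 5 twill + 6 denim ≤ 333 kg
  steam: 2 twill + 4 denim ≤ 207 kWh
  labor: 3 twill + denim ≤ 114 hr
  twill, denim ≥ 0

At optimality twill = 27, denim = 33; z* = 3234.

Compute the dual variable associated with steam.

At the optimum: loom time uses 213 of 219 (slack = 6); cotton uses 333 of 333 (binding); steam uses 186 of 207 (slack = 21); labor uses 114 of 114 (binding).
By complementary slackness, y = 0 for the non-binding constraints.
Dual feasibility on the basic columns requires 5·y_cotton + 3·y_labor = 55, 6·y_cotton + 1·y_labor = 53.
→ y_cotton = 8 and y_labor = 5.
Shadow price of steam = 0.

0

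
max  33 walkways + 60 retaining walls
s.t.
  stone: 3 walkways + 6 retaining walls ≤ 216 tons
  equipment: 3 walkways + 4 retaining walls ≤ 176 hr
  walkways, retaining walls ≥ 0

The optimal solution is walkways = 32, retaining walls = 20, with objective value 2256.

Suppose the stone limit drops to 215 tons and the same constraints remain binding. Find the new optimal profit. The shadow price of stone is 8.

2248

Δb = -1, so new z* = 2256 + (8)·(-1) = 2256 − 8 = 2248.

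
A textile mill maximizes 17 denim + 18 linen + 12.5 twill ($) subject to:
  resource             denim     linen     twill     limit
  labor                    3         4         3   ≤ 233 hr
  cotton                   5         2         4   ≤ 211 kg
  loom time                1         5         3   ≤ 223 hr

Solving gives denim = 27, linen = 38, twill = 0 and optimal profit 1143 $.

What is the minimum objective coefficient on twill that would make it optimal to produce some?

Check each constraint at x*: labor 233/233 (tight); cotton 211/211 (tight); loom time 217/223 (slack 6).
By complementary slackness, y = 0 for the non-binding constraint.
From A_Bᵀ y = c: 3·y_labor + 5·y_cotton = 17; 4·y_labor + 2·y_cotton = 18.
Solving: y_labor = 4, y_cotton = 1.
twill enters the basis when its profit ≥ yᵀa₃ = 4·3 + 1·4 = 16.

16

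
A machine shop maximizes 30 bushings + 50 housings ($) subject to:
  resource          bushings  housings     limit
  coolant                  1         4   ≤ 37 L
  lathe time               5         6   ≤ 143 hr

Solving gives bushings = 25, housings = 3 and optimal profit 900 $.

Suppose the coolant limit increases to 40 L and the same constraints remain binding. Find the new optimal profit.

Check each constraint at x*: coolant 37/37 (tight); lathe time 143/143 (tight).
The binding rows give the dual system: 1·y_coolant + 5·y_lathe time = 30 and 4·y_coolant + 6·y_lathe time = 50.
→ y_coolant = 5 and y_lathe time = 5.
Δz = y_coolant·Δb = 5 × (3) = 15, so new z* = 900 + 15 = 915.

915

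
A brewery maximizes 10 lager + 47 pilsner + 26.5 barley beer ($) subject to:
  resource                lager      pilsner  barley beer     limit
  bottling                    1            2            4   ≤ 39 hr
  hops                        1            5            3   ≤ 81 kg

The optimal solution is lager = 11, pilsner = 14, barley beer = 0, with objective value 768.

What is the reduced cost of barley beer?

-4.5

Both bottling and hops are binding at x*.
Dual feasibility on the basic columns requires 1·y_bottling + 1·y_hops = 10, 2·y_bottling + 5·y_hops = 47.
This yields shadow prices y_bottling = 1, y_hops = 9.
Reduced cost of barley beer: c₃ − yᵀa₃ = 26.5 − (1·4 + 9·3) = 26.5 − 31 = -4.5.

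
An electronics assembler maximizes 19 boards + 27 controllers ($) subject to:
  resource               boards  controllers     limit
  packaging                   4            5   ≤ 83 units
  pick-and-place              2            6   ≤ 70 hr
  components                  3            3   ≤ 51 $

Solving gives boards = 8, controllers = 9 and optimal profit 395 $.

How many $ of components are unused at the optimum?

0

components used = 3·8 + 3·9 = 51; slack = 51 − 51 = 0.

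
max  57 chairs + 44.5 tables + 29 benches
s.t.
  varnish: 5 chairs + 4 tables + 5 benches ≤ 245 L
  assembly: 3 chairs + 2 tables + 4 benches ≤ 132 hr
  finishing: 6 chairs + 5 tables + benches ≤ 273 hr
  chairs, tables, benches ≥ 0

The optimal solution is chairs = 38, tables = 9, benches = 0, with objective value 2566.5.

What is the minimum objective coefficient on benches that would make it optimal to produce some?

Binding: assembly and finishing. Non-binding: varnish (19 unused).
By complementary slackness, y = 0 for the non-binding constraint.
Dual feasibility on the basic columns requires 3·y_assembly + 6·y_finishing = 57, 2·y_assembly + 5·y_finishing = 44.5.
Solving: y_assembly = 6, y_finishing = 6.5.
benches enters the basis when its profit ≥ yᵀa₃ = 6·4 + 6.5·1 = 30.5.

30.5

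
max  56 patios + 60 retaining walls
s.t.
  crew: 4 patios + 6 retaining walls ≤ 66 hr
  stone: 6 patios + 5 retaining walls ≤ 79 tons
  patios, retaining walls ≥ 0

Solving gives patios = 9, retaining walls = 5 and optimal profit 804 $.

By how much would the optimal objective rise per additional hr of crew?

Check each constraint at x*: crew 66/66 (tight); stone 79/79 (tight).
From A_Bᵀ y = c: 4·y_crew + 6·y_stone = 56; 6·y_crew + 5·y_stone = 60.
This yields shadow prices y_crew = 5, y_stone = 6.
Shadow price of crew = 5.

5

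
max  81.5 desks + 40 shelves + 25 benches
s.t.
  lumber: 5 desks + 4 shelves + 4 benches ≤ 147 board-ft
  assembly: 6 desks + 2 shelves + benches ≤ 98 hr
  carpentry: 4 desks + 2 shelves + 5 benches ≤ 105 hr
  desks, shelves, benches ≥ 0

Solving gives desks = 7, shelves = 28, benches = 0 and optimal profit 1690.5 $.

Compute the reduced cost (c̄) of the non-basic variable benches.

Check each constraint at x*: lumber 147/147 (tight); assembly 98/98 (tight); carpentry 84/105 (slack 21).
Slack constraints have shadow price 0 (complementary slackness).
From A_Bᵀ y = c: 5·y_lumber + 6·y_assembly = 81.5; 4·y_lumber + 2·y_assembly = 40.
Solving: y_lumber = 5.5, y_assembly = 9.
Reduced cost of benches: c₃ − yᵀa₃ = 25 − (5.5·4 + 9·1) = 25 − 31 = -6.

-6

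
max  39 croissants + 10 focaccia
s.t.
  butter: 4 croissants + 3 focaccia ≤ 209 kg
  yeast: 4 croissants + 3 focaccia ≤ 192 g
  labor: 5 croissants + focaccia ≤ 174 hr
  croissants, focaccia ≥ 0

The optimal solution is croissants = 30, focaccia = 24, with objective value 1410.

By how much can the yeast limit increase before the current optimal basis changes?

17

Binding constraints: yeast, labor. The basis is B = [[4,3],[5,1]] with det -11.
Per unit increase in yeast, x* moves by d = (-0.0909, 0.4545).
The basis stays optimal until butter becomes binding; allowable increase = 17 g.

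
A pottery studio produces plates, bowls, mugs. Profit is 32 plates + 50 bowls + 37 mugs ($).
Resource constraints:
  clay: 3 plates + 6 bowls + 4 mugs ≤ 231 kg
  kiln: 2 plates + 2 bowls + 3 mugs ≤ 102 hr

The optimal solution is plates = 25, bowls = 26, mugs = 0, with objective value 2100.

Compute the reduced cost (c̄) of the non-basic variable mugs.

Both clay and kiln are binding at x*.
The binding rows give the dual system: 3·y_clay + 2·y_kiln = 32 and 6·y_clay + 2·y_kiln = 50.
Solving: y_clay = 6, y_kiln = 7.
Reduced cost of mugs: c₃ − yᵀa₃ = 37 − (6·4 + 7·3) = 37 − 45 = -8.

-8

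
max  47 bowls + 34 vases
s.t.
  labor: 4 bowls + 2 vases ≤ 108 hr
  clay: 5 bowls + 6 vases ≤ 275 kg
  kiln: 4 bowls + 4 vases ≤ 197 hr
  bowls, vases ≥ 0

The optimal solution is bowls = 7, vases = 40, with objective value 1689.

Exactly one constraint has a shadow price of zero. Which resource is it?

labor: 108/108 (binding)
clay: 275/275 (binding)
kiln: 188/197 (slack 9)
By complementary slackness, a constraint with positive slack has shadow price 0 → kiln.

kiln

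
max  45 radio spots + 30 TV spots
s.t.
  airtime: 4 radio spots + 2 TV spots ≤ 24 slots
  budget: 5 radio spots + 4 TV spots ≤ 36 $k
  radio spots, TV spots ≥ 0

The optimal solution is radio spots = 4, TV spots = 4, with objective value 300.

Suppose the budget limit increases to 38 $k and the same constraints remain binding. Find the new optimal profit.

310

At the optimum: airtime uses 24 of 24 (binding); budget uses 36 of 36 (binding).
The binding rows give the dual system: 4·y_airtime + 5·y_budget = 45 and 2·y_airtime + 4·y_budget = 30.
Solving: y_airtime = 5, y_budget = 5.
Δz = y_budget·Δb = 5 × (2) = 10, so new z* = 300 + 10 = 310.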